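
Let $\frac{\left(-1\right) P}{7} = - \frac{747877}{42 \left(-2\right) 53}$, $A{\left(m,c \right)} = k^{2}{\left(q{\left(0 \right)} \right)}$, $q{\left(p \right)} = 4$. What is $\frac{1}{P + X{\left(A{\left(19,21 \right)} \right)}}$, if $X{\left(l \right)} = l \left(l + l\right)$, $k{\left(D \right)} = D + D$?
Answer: $\frac{636}{4462235} \approx 0.00014253$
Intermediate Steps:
$k{\left(D \right)} = 2 D$
$A{\left(m,c \right)} = 64$ ($A{\left(m,c \right)} = \left(2 \cdot 4\right)^{2} = 8^{2} = 64$)
$X{\left(l \right)} = 2 l^{2}$ ($X{\left(l \right)} = l 2 l = 2 l^{2}$)
$P = - \frac{747877}{636}$ ($P = - 7 \left(- \frac{747877}{42 \left(-2\right) 53}\right) = - 7 \left(- \frac{747877}{\left(-84\right) 53}\right) = - 7 \left(- \frac{747877}{-4452}\right) = - 7 \left(\left(-747877\right) \left(- \frac{1}{4452}\right)\right) = \left(-7\right) \frac{747877}{4452} = - \frac{747877}{636} \approx -1175.9$)
$\frac{1}{P + X{\left(A{\left(19,21 \right)} \right)}} = \frac{1}{- \frac{747877}{636} + 2 \cdot 64^{2}} = \frac{1}{- \frac{747877}{636} + 2 \cdot 4096} = \frac{1}{- \frac{747877}{636} + 8192} = \frac{1}{\frac{4462235}{636}} = \frac{636}{4462235}$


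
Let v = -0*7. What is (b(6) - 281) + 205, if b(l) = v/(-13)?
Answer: -76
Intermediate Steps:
v = 0 (v = -1*0 = 0)
b(l) = 0 (b(l) = 0/(-13) = 0*(-1/13) = 0)
(b(6) - 281) + 205 = (0 - 281) + 205 = -281 + 205 = -76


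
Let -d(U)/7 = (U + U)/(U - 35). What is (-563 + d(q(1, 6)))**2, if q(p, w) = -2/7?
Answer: 19345749921/61009 ≈ 3.1710e+5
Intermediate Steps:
q(p, w) = -2/7 (q(p, w) = -2*1/7 = -2/7)
d(U) = -14*U/(-35 + U) (d(U) = -7*(U + U)/(U - 35) = -7*2*U/(-35 + U) = -14*U/(-35 + U))
(-563 + d(q(1, 6)))**2 = (-563 - 14*(-2/7)/(-35 - 2/7))**2 = (-563 - 14*(-2/7)/(-247/7))**2 = (-563 - 14*(-2/7)*(-7/247))**2 = (-563 - 28/247)**2 = (-139089/247)**2 = 19345749921/61009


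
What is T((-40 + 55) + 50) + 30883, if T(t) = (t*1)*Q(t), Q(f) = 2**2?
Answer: 31143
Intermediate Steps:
Q(f) = 4
T(t) = 4*t (T(t) = (t*1)*4 = t*4 = 4*t)
T((-40 + 55) + 50) + 30883 = 4*((-40 + 55) + 50) + 30883 = 4*(15 + 50) + 30883 = 4*65 + 30883 = 260 + 30883 = 31143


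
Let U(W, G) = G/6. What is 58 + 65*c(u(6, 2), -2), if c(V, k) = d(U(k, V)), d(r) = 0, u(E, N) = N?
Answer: 58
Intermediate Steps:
U(W, G) = G/6 (U(W, G) = G*(1/6) = G/6)
c(V, k) = 0
58 + 65*c(u(6, 2), -2) = 58 + 65*0 = 58 + 0 = 58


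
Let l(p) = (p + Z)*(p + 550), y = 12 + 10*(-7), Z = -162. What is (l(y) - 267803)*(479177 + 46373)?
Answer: -197629398650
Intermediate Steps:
y = -58 (y = 12 - 70 = -58)
l(p) = (-162 + p)*(550 + p) (l(p) = (p - 162)*(p + 550) = (-162 + p)*(550 + p))
(l(y) - 267803)*(479177 + 46373) = ((-89100 + (-58)**2 + 388*(-58)) - 267803)*(479177 + 46373) = ((-89100 + 3364 - 22504) - 267803)*525550 = (-108240 - 267803)*525550 = -376043*525550 = -197629398650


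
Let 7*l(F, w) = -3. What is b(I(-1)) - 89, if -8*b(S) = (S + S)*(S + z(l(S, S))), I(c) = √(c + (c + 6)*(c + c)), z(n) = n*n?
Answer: -345/4 - 9*I*√11/196 ≈ -86.25 - 0.15229*I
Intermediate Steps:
l(F, w) = -3/7 (l(F, w) = (⅐)*(-3) = -3/7)
z(n) = n²
I(c) = √(c + 2*c*(6 + c)) (I(c) = √(c + (6 + c)*(2*c)) = √(c + 2*c*(6 + c)))
b(S) = -S*(9/49 + S)/4 (b(S) = -(S + S)*(S + (-3/7)²)/8 = -2*S*(S + 9/49)/8 = -2*S*(9/49 + S)/8 = -S*(9/49 + S)/4)
b(I(-1)) - 89 = -√(-(13 + 2*(-1)))*(9 + 49*√(-(13 + 2*(-1))))/196 - 89 = -√(-(13 - 2))*(9 + 49*√(-(13 - 2)))/196 - 89 = -√(-1*11)*(9 + 49*√(-1*11))/196 - 89 = -√(-11)*(9 + 49*√(-11))/196 - 89 = -I*√11*(9 + 49*(I*√11))/196 - 89 = -I*√11*(9 + 49*I*√11)/196 - 89 = -89 - I*√11*(9 + 49*I*√11)/196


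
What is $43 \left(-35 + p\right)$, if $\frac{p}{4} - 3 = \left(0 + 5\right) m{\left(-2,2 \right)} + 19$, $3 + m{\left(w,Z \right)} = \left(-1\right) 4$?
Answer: $-3741$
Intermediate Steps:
$m{\left(w,Z \right)} = -7$ ($m{\left(w,Z \right)} = -3 - 4 = -7$)
$p = -52$ ($p = 12 + 4 \left(\left(0 + 5\right) \left(-7\right) + 19\right) = 12 + 4 \left(5 \left(-7\right) + 19\right) = 12 + 4 \left(-35 + 19\right) = 12 + 4 \left(-16\right) = 12 - 64 = -52$)
$43 \left(-35 + p\right) = 43 \left(-35 - 52\right) = 43 \left(-87\right) = -3741$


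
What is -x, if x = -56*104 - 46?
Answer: 5870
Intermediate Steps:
x = -5870 (x = -5824 - 46 = -5870)
-x = -1*(-5870) = 5870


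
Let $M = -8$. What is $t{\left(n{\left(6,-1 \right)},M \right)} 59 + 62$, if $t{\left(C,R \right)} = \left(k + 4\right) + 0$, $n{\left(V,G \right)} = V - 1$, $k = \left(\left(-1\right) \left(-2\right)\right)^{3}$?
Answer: $770$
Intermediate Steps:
$k = 8$ ($k = 2^{3} = 8$)
$n{\left(V,G \right)} = -1 + V$ ($n{\left(V,G \right)} = V - 1 = -1 + V$)
$t{\left(C,R \right)} = 12$ ($t{\left(C,R \right)} = \left(8 + 4\right) + 0 = 12 + 0 = 12$)
$t{\left(n{\left(6,-1 \right)},M \right)} 59 + 62 = 12 \cdot 59 + 62 = 708 + 62 = 770$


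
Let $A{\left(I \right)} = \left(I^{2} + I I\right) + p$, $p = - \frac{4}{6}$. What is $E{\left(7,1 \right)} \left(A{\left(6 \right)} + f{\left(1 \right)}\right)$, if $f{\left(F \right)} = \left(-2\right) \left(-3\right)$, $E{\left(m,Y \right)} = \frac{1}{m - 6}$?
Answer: $\frac{232}{3} \approx 77.333$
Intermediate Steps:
$p = - \frac{2}{3}$ ($p = \left(-4\right) \frac{1}{6} = - \frac{2}{3} \approx -0.66667$)
$E{\left(m,Y \right)} = \frac{1}{-6 + m}$
$A{\left(I \right)} = - \frac{2}{3} + 2 I^{2}$ ($A{\left(I \right)} = \left(I^{2} + I I\right) - \frac{2}{3} = \left(I^{2} + I^{2}\right) - \frac{2}{3} = 2 I^{2} - \frac{2}{3} = - \frac{2}{3} + 2 I^{2}$)
$f{\left(F \right)} = 6$
$E{\left(7,1 \right)} \left(A{\left(6 \right)} + f{\left(1 \right)}\right) = \frac{\left(- \frac{2}{3} + 2 \cdot 6^{2}\right) + 6}{-6 + 7} = \frac{\left(- \frac{2}{3} + 2 \cdot 36\right) + 6}{1} = 1 \left(\left(- \frac{2}{3} + 72\right) + 6\right) = 1 \left(\frac{214}{3} + 6\right) = 1 \cdot \frac{232}{3} = \frac{232}{3}$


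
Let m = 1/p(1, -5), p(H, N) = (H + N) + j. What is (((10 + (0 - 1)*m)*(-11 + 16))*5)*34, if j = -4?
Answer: 34425/4 ≈ 8606.3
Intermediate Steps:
p(H, N) = -4 + H + N (p(H, N) = (H + N) - 4 = -4 + H + N)
m = -1/8 (m = 1/(-4 + 1 - 5) = 1/(-8) = -1/8 ≈ -0.12500)
(((10 + (0 - 1)*m)*(-11 + 16))*5)*34 = (((10 + (0 - 1)*(-1/8))*(-11 + 16))*5)*34 = (((10 - 1*(-1/8))*5)*5)*34 = (((10 + 1/8)*5)*5)*34 = (((81/8)*5)*5)*34 = ((405/8)*5)*34 = (2025/8)*34 = 34425/4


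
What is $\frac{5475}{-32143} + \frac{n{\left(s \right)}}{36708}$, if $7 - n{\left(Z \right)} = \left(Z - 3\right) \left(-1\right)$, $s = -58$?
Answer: $- \frac{33785337}{196650874} \approx -0.1718$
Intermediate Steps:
$n{\left(Z \right)} = 4 + Z$ ($n{\left(Z \right)} = 7 - \left(Z - 3\right) \left(-1\right) = 7 - \left(-3 + Z\right) \left(-1\right) = 7 - \left(3 - Z\right) = 7 + \left(-3 + Z\right) = 4 + Z$)
$\frac{5475}{-32143} + \frac{n{\left(s \right)}}{36708} = \frac{5475}{-32143} + \frac{4 - 58}{36708} = 5475 \left(- \frac{1}{32143}\right) - \frac{9}{6118} = - \frac{5475}{32143} - \frac{9}{6118} = - \frac{33785337}{196650874}$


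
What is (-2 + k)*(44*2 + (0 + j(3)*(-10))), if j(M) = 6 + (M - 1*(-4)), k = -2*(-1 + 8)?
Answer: 672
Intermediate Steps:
k = -14 (k = -2*7 = -14)
j(M) = 10 + M (j(M) = 6 + (M + 4) = 6 + (4 + M) = 10 + M)
(-2 + k)*(44*2 + (0 + j(3)*(-10))) = (-2 - 14)*(44*2 + (0 + (10 + 3)*(-10))) = -16*(88 + (0 + 13*(-10))) = -16*(88 + (0 - 130)) = -16*(88 - 130) = -16*(-42) = 672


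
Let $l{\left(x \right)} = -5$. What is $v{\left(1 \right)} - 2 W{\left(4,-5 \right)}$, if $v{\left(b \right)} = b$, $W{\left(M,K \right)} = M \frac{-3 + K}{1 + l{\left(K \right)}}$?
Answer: $-15$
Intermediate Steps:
$W{\left(M,K \right)} = M \left(\frac{3}{4} - \frac{K}{4}\right)$ ($W{\left(M,K \right)} = M \frac{-3 + K}{1 - 5} = M \frac{-3 + K}{-4} = M \left(-3 + K\right) \left(- \frac{1}{4}\right) = M \left(\frac{3}{4} - \frac{K}{4}\right)$)
$v{\left(1 \right)} - 2 W{\left(4,-5 \right)} = 1 - 2 \cdot \frac{1}{4} \cdot 4 \left(3 - -5\right) = 1 - 2 \cdot \frac{1}{4} \cdot 4 \left(3 + 5\right) = 1 - 2 \cdot \frac{1}{4} \cdot 4 \cdot 8 = 1 - 16 = -15$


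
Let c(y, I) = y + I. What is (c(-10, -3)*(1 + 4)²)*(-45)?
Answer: 14625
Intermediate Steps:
c(y, I) = I + y
(c(-10, -3)*(1 + 4)²)*(-45) = ((-3 - 10)*(1 + 4)²)*(-45) = -13*5²*(-45) = -13*25*(-45) = -325*(-45) = 14625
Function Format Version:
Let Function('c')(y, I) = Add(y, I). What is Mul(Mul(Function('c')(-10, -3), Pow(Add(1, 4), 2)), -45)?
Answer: 14625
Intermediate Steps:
Function('c')(y, I) = Add(I, y)
Mul(Mul(Function('c')(-10, -3), Pow(Add(1, 4), 2)), -45) = Mul(Mul(Add(-3, -10), Pow(Add(1, 4), 2)), -45) = Mul(Mul(-13, Pow(5, 2)), -45) = Mul(Mul(-13, 25), -45) = Mul(-325, -45) = 14625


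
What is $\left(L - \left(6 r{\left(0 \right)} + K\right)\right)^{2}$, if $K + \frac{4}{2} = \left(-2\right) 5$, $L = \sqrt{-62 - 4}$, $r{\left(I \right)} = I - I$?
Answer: $\left(12 + i \sqrt{66}\right)^{2} \approx 78.0 + 194.98 i$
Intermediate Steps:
$r{\left(I \right)} = 0$
$L = i \sqrt{66}$ ($L = \sqrt{-66} = i \sqrt{66} \approx 8.124 i$)
$K = -12$ ($K = -2 - 10 = -12$)
$\left(L - \left(6 r{\left(0 \right)} + K\right)\right)^{2} = \left(i \sqrt{66} - \left(6 \cdot 0 - 12\right)\right)^{2} = \left(i \sqrt{66} - \left(0 - 12\right)\right)^{2} = \left(i \sqrt{66} - -12\right)^{2} = \left(i \sqrt{66} + 12\right)^{2} = \left(12 + i \sqrt{66}\right)^{2}$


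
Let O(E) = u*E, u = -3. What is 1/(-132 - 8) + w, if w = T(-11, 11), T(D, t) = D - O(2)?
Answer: -701/140 ≈ -5.0071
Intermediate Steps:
O(E) = -3*E
T(D, t) = 6 + D (T(D, t) = D - (-3)*2 = D - 1*(-6) = D + 6 = 6 + D)
w = -5 (w = 6 - 11 = -5)
1/(-132 - 8) + w = 1/(-132 - 8) - 5 = 1/(-140) - 5 = -1/140 - 5 = -701/140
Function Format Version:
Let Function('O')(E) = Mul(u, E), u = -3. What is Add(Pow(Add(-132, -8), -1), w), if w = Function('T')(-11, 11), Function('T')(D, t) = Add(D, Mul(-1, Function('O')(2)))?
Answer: Rational(-701, 140) ≈ -5.0071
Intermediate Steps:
Function('O')(E) = Mul(-3, E)
Function('T')(D, t) = Add(6, D) (Function('T')(D, t) = Add(D, Mul(-1, Mul(-3, 2))) = Add(D, Mul(-1, -6)) = Add(D, 6) = Add(6, D))
w = -5 (w = Add(6, -11) = -5)
Add(Pow(Add(-132, -8), -1), w) = Add(Pow(Add(-132, -8), -1), -5) = Add(Pow(-140, -1), -5) = Add(Rational(-1, 140), -5) = Rational(-701, 140)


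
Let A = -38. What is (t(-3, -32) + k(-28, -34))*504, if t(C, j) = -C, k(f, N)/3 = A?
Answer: -55944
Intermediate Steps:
k(f, N) = -114 (k(f, N) = 3*(-38) = -114)
(t(-3, -32) + k(-28, -34))*504 = (-1*(-3) - 114)*504 = (3 - 114)*504 = -111*504 = -55944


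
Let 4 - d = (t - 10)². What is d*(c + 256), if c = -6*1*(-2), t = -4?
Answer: -51456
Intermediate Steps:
c = 12 (c = -6*(-2) = 12)
d = -192 (d = 4 - (-4 - 10)² = 4 - 1*(-14)² = 4 - 1*196 = 4 - 196 = -192)
d*(c + 256) = -192*(12 + 256) = -192*268 = -51456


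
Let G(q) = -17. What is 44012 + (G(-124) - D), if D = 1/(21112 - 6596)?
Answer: 638631419/14516 ≈ 43995.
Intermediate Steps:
D = 1/14516 ≈ 6.8889e-5
44012 + (G(-124) - D) = 44012 + (-17 - 1*1/14516) = 44012 + (-17 - 1/14516) = 44012 - 246773/14516 = 638631419/14516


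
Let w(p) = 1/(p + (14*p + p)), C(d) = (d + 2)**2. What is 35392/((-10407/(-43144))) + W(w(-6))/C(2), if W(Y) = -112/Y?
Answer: 1533945952/10407 ≈ 1.4740e+5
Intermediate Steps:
C(d) = (2 + d)**2
w(p) = 1/(16*p) (w(p) = 1/(p + 15*p) = 1/(16*p))
35392/((-10407/(-43144))) + W(w(-6))/C(2) = 35392/((-10407/(-43144))) + (-112/((1/16)/(-6)))/((2 + 2)**2) = 35392/((-10407*(-1/43144))) + (-112/((1/16)*(-1/6)))/(4**2) = 35392/(10407/43144) - 112/(-1/96)/16 = 35392*(43144/10407) - 112*(-96)*(1/16) = 1526952448/10407 + 10752*(1/16) = 1526952448/10407 + 672 = 1533945952/10407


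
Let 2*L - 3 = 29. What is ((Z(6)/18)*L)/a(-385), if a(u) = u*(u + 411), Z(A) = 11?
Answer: -4/4095 ≈ -0.00097680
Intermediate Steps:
L = 16 (L = 3/2 + (1/2)*29 = 3/2 + 29/2 = 16)
a(u) = u*(411 + u)
((Z(6)/18)*L)/a(-385) = ((11/18)*16)/((-385*(411 - 385))) = ((11*(1/18))*16)/((-385*26)) = ((11/18)*16)/(-10010) = (88/9)*(-1/10010) = -4/4095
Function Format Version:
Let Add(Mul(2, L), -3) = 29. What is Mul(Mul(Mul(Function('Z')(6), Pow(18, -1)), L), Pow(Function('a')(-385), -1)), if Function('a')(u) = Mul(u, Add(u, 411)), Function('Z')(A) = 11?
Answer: Rational(-4, 4095) ≈ -0.00097680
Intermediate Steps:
L = 16 (L = Add(Rational(3, 2), Mul(Rational(1, 2), 29)) = Add(Rational(3, 2), Rational(29, 2)) = 16)
Function('a')(u) = Mul(u, Add(411, u))
Mul(Mul(Mul(Function('Z')(6), Pow(18, -1)), L), Pow(Function('a')(-385), -1)) = Mul(Mul(Mul(11, Pow(18, -1)), 16), Pow(Mul(-385, Add(411, -385)), -1)) = Mul(Mul(Mul(11, Rational(1, 18)), 16), Pow(Mul(-385, 26), -1)) = Mul(Mul(Rational(11, 18), 16), Pow(-10010, -1)) = Mul(Rational(88, 9), Rational(-1, 10010)) = Rational(-4, 4095)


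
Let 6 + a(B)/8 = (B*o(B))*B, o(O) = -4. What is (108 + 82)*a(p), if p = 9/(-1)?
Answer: -501600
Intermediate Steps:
p = -9 (p = 9*(-1) = -9)
a(B) = -48 - 32*B**2 (a(B) = -48 + 8*((B*(-4))*B) = -48 + 8*((-4*B)*B) = -48 + 8*(-4*B**2) = -48 - 32*B**2)
(108 + 82)*a(p) = (108 + 82)*(-48 - 32*(-9)**2) = 190*(-48 - 32*81) = 190*(-48 - 2592) = 190*(-2640) = -501600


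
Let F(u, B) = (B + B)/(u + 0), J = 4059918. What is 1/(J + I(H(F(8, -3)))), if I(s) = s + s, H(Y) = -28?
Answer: 1/4059862 ≈ 2.4631e-7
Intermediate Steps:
F(u, B) = 2*B/u (F(u, B) = (2*B)/u = 2*B/u)
I(s) = 2*s
1/(J + I(H(F(8, -3)))) = 1/(4059918 + 2*(-28)) = 1/(4059918 - 56) = 1/4059862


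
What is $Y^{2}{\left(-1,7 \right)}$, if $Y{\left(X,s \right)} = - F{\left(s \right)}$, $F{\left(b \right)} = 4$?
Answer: $16$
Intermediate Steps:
$Y{\left(X,s \right)} = -4$ ($Y{\left(X,s \right)} = \left(-1\right) 4 = -4$)
$Y^{2}{\left(-1,7 \right)} = \left(-4\right)^{2} = 16$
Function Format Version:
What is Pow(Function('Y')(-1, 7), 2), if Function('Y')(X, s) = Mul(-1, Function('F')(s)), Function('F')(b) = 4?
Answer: 16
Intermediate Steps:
Function('Y')(X, s) = -4 (Function('Y')(X, s) = Mul(-1, 4) = -4)
Pow(Function('Y')(-1, 7), 2) = Pow(-4, 2) = 16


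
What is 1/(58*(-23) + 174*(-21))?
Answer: -1/4988 ≈ -0.00020048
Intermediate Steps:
1/(58*(-23) + 174*(-21)) = 1/(-1334 - 3654) = 1/(-4988) = -1/4988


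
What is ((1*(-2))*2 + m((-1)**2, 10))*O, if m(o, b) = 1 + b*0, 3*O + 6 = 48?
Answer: -42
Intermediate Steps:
O = 14 (O = -2 + (1/3)*48 = -2 + 16 = 14)
m(o, b) = 1 (m(o, b) = 1 + 0 = 1)
((1*(-2))*2 + m((-1)**2, 10))*O = ((1*(-2))*2 + 1)*14 = (-2*2 + 1)*14 = (-4 + 1)*14 = -3*14 = -42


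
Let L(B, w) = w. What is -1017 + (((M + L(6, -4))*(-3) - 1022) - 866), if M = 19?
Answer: -2950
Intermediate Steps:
-1017 + (((M + L(6, -4))*(-3) - 1022) - 866) = -1017 + (((19 - 4)*(-3) - 1022) - 866) = -1017 + ((15*(-3) - 1022) - 866) = -1017 + ((-45 - 1022) - 866) = -1017 + (-1067 - 866) = -1017 - 1933 = -2950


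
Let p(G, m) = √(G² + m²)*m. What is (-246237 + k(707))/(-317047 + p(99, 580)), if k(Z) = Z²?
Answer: 80406923764/15943216191 + 147094960*√346201/15943216191 ≈ 10.472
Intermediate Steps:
p(G, m) = m*√(G² + m²)
(-246237 + k(707))/(-317047 + p(99, 580)) = (-246237 + 707²)/(-317047 + 580*√(99² + 580²)) = (-246237 + 499849)/(-317047 + 580*√(9801 + 336400)) = 253612/(-317047 + 580*√346201)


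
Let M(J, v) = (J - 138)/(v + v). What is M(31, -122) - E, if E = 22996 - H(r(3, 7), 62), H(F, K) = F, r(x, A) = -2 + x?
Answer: -5610673/244 ≈ -22995.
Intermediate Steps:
M(J, v) = (-138 + J)/(2*v) (M(J, v) = (-138 + J)/((2*v)) = (-138 + J)*(1/(2*v)) = (-138 + J)/(2*v))
E = 22995 (E = 22996 - (-2 + 3) = 22996 - 1*1 = 22996 - 1 = 22995)
M(31, -122) - E = (½)*(-138 + 31)/(-122) - 1*22995 = (½)*(-1/122)*(-107) - 22995 = 107/244 - 22995 = -5610673/244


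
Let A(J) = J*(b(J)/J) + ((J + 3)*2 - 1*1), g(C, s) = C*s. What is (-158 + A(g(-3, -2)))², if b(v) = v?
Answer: 18225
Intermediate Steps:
A(J) = 5 + 3*J (A(J) = J*(J/J) + ((J + 3)*2 - 1*1) = J*1 + ((3 + J)*2 - 1) = J + ((6 + 2*J) - 1) = J + (5 + 2*J) = 5 + 3*J)
(-158 + A(g(-3, -2)))² = (-158 + (5 + 3*(-3*(-2))))² = (-158 + (5 + 3*6))² = (-158 + (5 + 18))² = (-158 + 23)² = (-135)² = 18225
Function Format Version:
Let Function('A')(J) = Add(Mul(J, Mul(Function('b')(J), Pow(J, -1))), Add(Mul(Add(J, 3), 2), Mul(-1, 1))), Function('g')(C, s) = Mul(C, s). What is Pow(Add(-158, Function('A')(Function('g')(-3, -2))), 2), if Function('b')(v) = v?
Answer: 18225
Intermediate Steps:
Function('A')(J) = Add(5, Mul(3, J)) (Function('A')(J) = Add(Mul(J, Mul(J, Pow(J, -1))), Add(Mul(Add(J, 3), 2), Mul(-1, 1))) = Add(Mul(J, 1), Add(Mul(Add(3, J), 2), -1)) = Add(J, Add(Add(6, Mul(2, J)), -1)) = Add(J, Add(5, Mul(2, J))) = Add(5, Mul(3, J)))
Pow(Add(-158, Function('A')(Function('g')(-3, -2))), 2) = Pow(Add(-158, Add(5, Mul(3, Mul(-3, -2)))), 2) = Pow(Add(-158, Add(5, Mul(3, 6))), 2) = Pow(Add(-158, Add(5, 18)), 2) = Pow(Add(-158, 23), 2) = Pow(-135, 2) = 18225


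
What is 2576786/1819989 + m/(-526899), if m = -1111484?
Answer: 1126864873430/319650128037 ≈ 3.5253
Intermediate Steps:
2576786/1819989 + m/(-526899) = 2576786/1819989 - 1111484/(-526899) = 2576786*(1/1819989) - 1111484*(-1/526899) = 2576786/1819989 + 1111484/526899 = 1126864873430/319650128037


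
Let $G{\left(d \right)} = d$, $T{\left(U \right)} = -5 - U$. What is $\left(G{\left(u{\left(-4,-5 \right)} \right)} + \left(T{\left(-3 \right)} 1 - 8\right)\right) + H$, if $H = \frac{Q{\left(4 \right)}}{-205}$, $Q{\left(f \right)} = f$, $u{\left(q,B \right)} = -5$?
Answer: $- \frac{3079}{205} \approx -15.02$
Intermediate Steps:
$H = - \frac{4}{205}$ ($H = \frac{4}{-205} = 4 \left(- \frac{1}{205}\right) = - \frac{4}{205} \approx -0.019512$)
$\left(G{\left(u{\left(-4,-5 \right)} \right)} + \left(T{\left(-3 \right)} 1 - 8\right)\right) + H = \left(-5 - \left(8 - \left(-5 - -3\right) 1\right)\right) - \frac{4}{205} = \left(-5 - \left(8 - \left(-5 + 3\right) 1\right)\right) - \frac{4}{205} = \left(-5 - 10\right) - \frac{4}{205} = -15 - \frac{4}{205} = - \frac{3079}{205}$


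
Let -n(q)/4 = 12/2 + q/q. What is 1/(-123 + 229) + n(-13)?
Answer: -2967/106 ≈ -27.991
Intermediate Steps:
n(q) = -28 (n(q) = -4*(12/2 + q/q) = -4*(12*(½) + 1) = -4*(6 + 1) = -4*7 = -28)
1/(-123 + 229) + n(-13) = 1/(-123 + 229) - 28 = 1/106 - 28 = -2967/106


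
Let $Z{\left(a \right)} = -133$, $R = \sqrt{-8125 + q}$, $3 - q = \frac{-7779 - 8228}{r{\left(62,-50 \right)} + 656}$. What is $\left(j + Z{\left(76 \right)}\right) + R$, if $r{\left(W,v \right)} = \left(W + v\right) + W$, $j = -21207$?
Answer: $-21340 + \frac{i \sqrt{4316528690}}{730} \approx -21340.0 + 90.0 i$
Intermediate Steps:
$r{\left(W,v \right)} = v + 2 W$
$q = \frac{18197}{730}$ ($q = 3 - \frac{-7779 - 8228}{\left(-50 + 2 \cdot 62\right) + 656} = 3 - - \frac{16007}{\left(-50 + 124\right) + 656} = 3 - - \frac{16007}{74 + 656} = 3 - - \frac{16007}{730} = 3 + \frac{16007}{730} = \frac{18197}{730} \approx 24.927$)
$R = \frac{i \sqrt{4316528690}}{730}$ ($R = \sqrt{-8125 + \frac{18197}{730}} = \sqrt{- \frac{5913053}{730}} = \frac{i \sqrt{4316528690}}{730} \approx 90.0 i$)
$\left(j + Z{\left(76 \right)}\right) + R = \left(-21207 - 133\right) + \frac{i \sqrt{4316528690}}{730} = -21340 + \frac{i \sqrt{4316528690}}{730}$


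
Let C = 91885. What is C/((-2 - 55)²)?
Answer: 91885/3249 ≈ 28.281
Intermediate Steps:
C/((-2 - 55)²) = 91885/((-2 - 55)²) = 91885/((-57)²) = 91885/3249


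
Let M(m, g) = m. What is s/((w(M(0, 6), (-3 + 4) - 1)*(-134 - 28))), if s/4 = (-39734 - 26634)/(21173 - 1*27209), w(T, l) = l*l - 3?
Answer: 33184/366687 ≈ 0.090497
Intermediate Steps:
w(T, l) = -3 + l² (w(T, l) = l² - 3 = -3 + l²)
s = 66368/1509 (s = 4*((-39734 - 26634)/(21173 - 1*27209)) = 4*(-66368/(21173 - 27209)) = 4*(-66368/(-6036)) = 4*(-66368*(-1/6036)) = 4*(16592/1509) = 66368/1509 ≈ 43.981)
s/((w(M(0, 6), (-3 + 4) - 1)*(-134 - 28))) = 66368/(1509*(((-3 + ((-3 + 4) - 1)²)*(-134 - 28)))) = 66368/(1509*(((-3 + (1 - 1)²)*(-162)))) = 66368/(1509*(((-3 + 0²)*(-162)))) = 66368/(1509*(((-3 + 0)*(-162)))) = 66368/(1509*((-3*(-162)))) = (66368/1509)/486 = (66368/1509)*(1/486) = 33184/366687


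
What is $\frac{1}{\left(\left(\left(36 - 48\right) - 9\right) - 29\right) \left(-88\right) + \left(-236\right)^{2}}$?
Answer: $\frac{1}{60096} \approx 1.664 \cdot 10^{-5}$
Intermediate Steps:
$\frac{1}{\left(\left(\left(36 - 48\right) - 9\right) - 29\right) \left(-88\right) + \left(-236\right)^{2}} = \frac{1}{\left(\left(-12 - 9\right) - 29\right) \left(-88\right) + 55696} = \frac{1}{\left(-21 - 29\right) \left(-88\right) + 55696} = \frac{1}{\left(-50\right) \left(-88\right) + 55696} = \frac{1}{4400 + 55696} = \frac{1}{60096}$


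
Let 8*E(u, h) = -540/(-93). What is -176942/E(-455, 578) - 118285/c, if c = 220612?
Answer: -2420208090073/9927540 ≈ -2.4379e+5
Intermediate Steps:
E(u, h) = 45/62 (E(u, h) = (-540/(-93))/8 = (-540*(-1/93))/8 = (1/8)*(180/31) = 45/62)
-176942/E(-455, 578) - 118285/c = -176942/45/62 - 118285/220612 = -176942*62/45 - 118285*1/220612 = -10970404/45 - 118285/220612 = -2420208090073/9927540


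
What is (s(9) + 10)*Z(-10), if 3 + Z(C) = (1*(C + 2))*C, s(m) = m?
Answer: 1463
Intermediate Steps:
Z(C) = -3 + C*(2 + C) (Z(C) = -3 + (1*(C + 2))*C = -3 + (1*(2 + C))*C = -3 + (2 + C)*C = -3 + C*(2 + C))
(s(9) + 10)*Z(-10) = (9 + 10)*(-3 + (-10)² + 2*(-10)) = 19*(-3 + 100 - 20) = 19*77 = 1463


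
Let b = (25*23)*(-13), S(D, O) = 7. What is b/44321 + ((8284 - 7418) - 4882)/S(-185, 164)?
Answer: -7741107/13489 ≈ -573.88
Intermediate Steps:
b = -7475 (b = 575*(-13) = -7475)
b/44321 + ((8284 - 7418) - 4882)/S(-185, 164) = -7475/44321 + ((8284 - 7418) - 4882)/7 = -7475*1/44321 + (866 - 4882)*(⅐) = -325/1927 - 4016*⅐ = -325/1927 - 4016/7 = -7741107/13489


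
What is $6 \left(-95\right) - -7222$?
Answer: $6652$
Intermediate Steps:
$6 \left(-95\right) - -7222 = -570 + 7222 = 6652$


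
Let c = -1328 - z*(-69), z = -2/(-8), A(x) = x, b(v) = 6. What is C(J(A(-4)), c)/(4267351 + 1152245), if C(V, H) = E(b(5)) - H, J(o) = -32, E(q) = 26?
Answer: 5347/21678384 ≈ 0.00024665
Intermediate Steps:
z = 1/4 (z = -2*(-1/8) = 1/4 ≈ 0.25000)
c = -5243/4 (c = -1328 - (-69)/4 = -1328 - 1*(-69/4) = -1328 + 69/4 = -5243/4 ≈ -1310.8)
C(V, H) = 26 - H
C(J(A(-4)), c)/(4267351 + 1152245) = (26 - 1*(-5243/4))/(4267351 + 1152245) = (26 + 5243/4)/5419596 = (5347/4)*(1/5419596) = 5347/21678384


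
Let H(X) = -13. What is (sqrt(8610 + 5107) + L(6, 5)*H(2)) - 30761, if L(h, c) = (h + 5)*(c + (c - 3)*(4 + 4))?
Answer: -33764 + sqrt(13717) ≈ -33647.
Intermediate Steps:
L(h, c) = (-24 + 9*c)*(5 + h) (L(h, c) = (5 + h)*(c + (-3 + c)*8) = (5 + h)*(c + (-24 + 8*c)) = (5 + h)*(-24 + 9*c) = (-24 + 9*c)*(5 + h))
(sqrt(8610 + 5107) + L(6, 5)*H(2)) - 30761 = (sqrt(8610 + 5107) + (-120 - 24*6 + 45*5 + 9*5*6)*(-13)) - 30761 = (sqrt(13717) + (-120 - 144 + 225 + 270)*(-13)) - 30761 = (sqrt(13717) + 231*(-13)) - 30761 = (sqrt(13717) - 3003) - 30761 = (-3003 + sqrt(13717)) - 30761 = -33764 + sqrt(13717)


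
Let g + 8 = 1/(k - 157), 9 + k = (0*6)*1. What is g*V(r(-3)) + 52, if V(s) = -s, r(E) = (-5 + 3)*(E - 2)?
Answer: 10961/83 ≈ 132.06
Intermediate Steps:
r(E) = 4 - 2*E (r(E) = -2*(-2 + E) = 4 - 2*E)
k = -9 (k = -9 + (0*6)*1 = -9 + 0*1 = -9 + 0 = -9)
g = -1329/166 (g = -8 + 1/(-9 - 157) = -8 + 1/(-166) = -8 - 1/166 = -1329/166 ≈ -8.0060)
g*V(r(-3)) + 52 = -(-1329)*(4 - 2*(-3))/166 + 52 = -(-1329)*(4 + 6)/166 + 52 = -(-1329)*10/166 + 52 = -1329/166*(-10) + 52 = 6645/83 + 52 = 10961/83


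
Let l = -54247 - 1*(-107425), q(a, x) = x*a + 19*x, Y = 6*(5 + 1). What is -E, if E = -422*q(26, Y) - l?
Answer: 736818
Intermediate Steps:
Y = 36 (Y = 6*6 = 36)
q(a, x) = 19*x + a*x (q(a, x) = a*x + 19*x = 19*x + a*x)
l = 53178 (l = -54247 + 107425 = 53178)
E = -736818 (E = -15192*(19 + 26) - 1*53178 = -15192*45 - 53178 = -422*1620 - 53178 = -683640 - 53178 = -736818)
-E = -1*(-736818) = 736818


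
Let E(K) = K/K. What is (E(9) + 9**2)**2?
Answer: 6724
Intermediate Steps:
E(K) = 1
(E(9) + 9**2)**2 = (1 + 9**2)**2 = (1 + 81)**2 = 82**2 = 6724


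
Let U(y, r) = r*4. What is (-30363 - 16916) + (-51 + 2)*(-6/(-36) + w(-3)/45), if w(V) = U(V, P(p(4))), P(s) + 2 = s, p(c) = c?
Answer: -4256629/90 ≈ -47296.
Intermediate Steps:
P(s) = -2 + s
U(y, r) = 4*r
w(V) = 8 (w(V) = 4*(-2 + 4) = 4*2 = 8)
(-30363 - 16916) + (-51 + 2)*(-6/(-36) + w(-3)/45) = (-30363 - 16916) + (-51 + 2)*(-6/(-36) + 8/45) = -47279 - 49*(-6*(-1/36) + 8*(1/45)) = -47279 - 49*(1/6 + 8/45) = -47279 - 49*31/90 = -47279 - 1519/90 = -4256629/90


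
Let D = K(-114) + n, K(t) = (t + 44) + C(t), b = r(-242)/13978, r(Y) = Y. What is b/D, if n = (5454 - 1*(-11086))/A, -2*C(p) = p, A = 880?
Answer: -5324/1782195 ≈ -0.0029873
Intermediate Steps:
C(p) = -p/2
n = 827/44 (n = (5454 - 1*(-11086))/880 = (5454 + 11086)*(1/880) = 16540*(1/880) = 827/44 ≈ 18.795)
b = -121/6989 (b = -242/13978 = -242*1/13978 = -121/6989 ≈ -0.017313)
K(t) = 44 + t/2 (K(t) = (t + 44) - t/2 = (44 + t) - t/2 = 44 + t/2)
D = 255/44 (D = (44 + (½)*(-114)) + 827/44 = (44 - 57) + 827/44 = -13 + 827/44 = 255/44 ≈ 5.7955)
b/D = -121/(6989*255/44) = -121/6989*44/255 = -5324/1782195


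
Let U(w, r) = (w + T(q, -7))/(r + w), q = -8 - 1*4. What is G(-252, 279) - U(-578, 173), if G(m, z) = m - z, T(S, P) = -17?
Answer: -43130/81 ≈ -532.47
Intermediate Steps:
q = -12 (q = -8 - 4 = -12)
U(w, r) = (-17 + w)/(r + w) (U(w, r) = (w - 17)/(r + w) = (-17 + w)/(r + w))
G(-252, 279) - U(-578, 173) = (-252 - 1*279) - (-17 - 578)/(173 - 578) = (-252 - 279) - (-595)/(-405) = -531 - (-1)*(-595)/405 = -531 - 1*119/81 = -531 - 119/81 = -43130/81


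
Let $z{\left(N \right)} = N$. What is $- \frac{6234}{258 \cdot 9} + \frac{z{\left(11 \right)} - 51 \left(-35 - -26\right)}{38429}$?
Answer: $- \frac{39745841}{14872023} \approx -2.6725$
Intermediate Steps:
$- \frac{6234}{258 \cdot 9} + \frac{z{\left(11 \right)} - 51 \left(-35 - -26\right)}{38429} = - \frac{6234}{258 \cdot 9} + \frac{11 - 51 \left(-35 - -26\right)}{38429} = - \frac{6234}{2322} + \left(11 - 51 \left(-35 + 26\right)\right) \frac{1}{38429} = \left(-6234\right) \frac{1}{2322} + \left(11 - -459\right) \frac{1}{38429} = - \frac{1039}{387} + \left(11 + 459\right) \frac{1}{38429} = - \frac{1039}{387} + 470 \cdot \frac{1}{38429} = - \frac{1039}{387} + \frac{470}{38429} = - \frac{39745841}{14872023}$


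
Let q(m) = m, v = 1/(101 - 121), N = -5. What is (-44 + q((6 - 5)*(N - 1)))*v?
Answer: 5/2 ≈ 2.5000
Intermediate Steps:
v = -1/20 (v = 1/(-20) = -1/20 ≈ -0.050000)
(-44 + q((6 - 5)*(N - 1)))*v = (-44 + (6 - 5)*(-5 - 1))*(-1/20) = (-44 + 1*(-6))*(-1/20) = (-44 - 6)*(-1/20) = -50*(-1/20) = 5/2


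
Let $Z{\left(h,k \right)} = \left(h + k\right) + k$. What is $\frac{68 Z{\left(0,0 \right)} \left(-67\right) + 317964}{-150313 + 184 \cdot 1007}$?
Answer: $\frac{317964}{34975} \approx 9.0912$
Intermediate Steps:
$Z{\left(h,k \right)} = h + 2 k$
$\frac{68 Z{\left(0,0 \right)} \left(-67\right) + 317964}{-150313 + 184 \cdot 1007} = \frac{68 \left(0 + 2 \cdot 0\right) \left(-67\right) + 317964}{-150313 + 184 \cdot 1007} = \frac{68 \left(0 + 0\right) \left(-67\right) + 317964}{-150313 + 185288} = \frac{68 \cdot 0 \left(-67\right) + 317964}{34975} = \left(0 \left(-67\right) + 317964\right) \frac{1}{34975} = \left(0 + 317964\right) \frac{1}{34975} = 317964 \cdot \frac{1}{34975} = \frac{317964}{34975}$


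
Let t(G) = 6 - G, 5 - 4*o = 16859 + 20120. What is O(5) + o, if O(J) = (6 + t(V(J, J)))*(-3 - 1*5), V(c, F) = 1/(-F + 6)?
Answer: -18663/2 ≈ -9331.5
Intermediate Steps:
V(c, F) = 1/(6 - F)
o = -18487/2 (o = 5/4 - (16859 + 20120)/4 = 5/4 - 1/4*36979 = 5/4 - 36979/4 = -18487/2 ≈ -9243.5)
O(J) = -96 - 8/(-6 + J) (O(J) = (6 + (6 - (-1)/(-6 + J)))*(-3 - 1*5) = (6 + (6 + 1/(-6 + J)))*(-3 - 5) = (12 + 1/(-6 + J))*(-8) = -96 - 8/(-6 + J))
O(5) + o = 8*(71 - 12*5)/(-6 + 5) - 18487/2 = 8*(71 - 60)/(-1) - 18487/2 = 8*(-1)*11 - 18487/2 = -88 - 18487/2 = -18663/2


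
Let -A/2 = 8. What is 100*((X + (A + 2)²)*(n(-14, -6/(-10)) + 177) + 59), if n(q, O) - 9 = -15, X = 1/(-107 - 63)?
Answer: 57075790/17 ≈ 3.3574e+6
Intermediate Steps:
A = -16 (A = -2*8 = -16)
X = -1/170 (X = 1/(-170) = -1/170 ≈ -0.0058824)
n(q, O) = -6 (n(q, O) = 9 - 15 = -6)
100*((X + (A + 2)²)*(n(-14, -6/(-10)) + 177) + 59) = 100*((-1/170 + (-16 + 2)²)*(-6 + 177) + 59) = 100*((-1/170 + (-14)²)*171 + 59) = 100*((-1/170 + 196)*171 + 59) = 100*((33319/170)*171 + 59) = 100*(5697549/170 + 59) = 100*(5707579/170) = 57075790/17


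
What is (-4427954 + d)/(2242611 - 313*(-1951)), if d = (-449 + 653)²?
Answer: -2193169/1426637 ≈ -1.5373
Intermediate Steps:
d = 41616 (d = 204² = 41616)
(-4427954 + d)/(2242611 - 313*(-1951)) = (-4427954 + 41616)/(2242611 - 313*(-1951)) = -4386338/(2242611 + 610663) = -4386338/2853274 = -4386338*1/2853274 = -2193169/1426637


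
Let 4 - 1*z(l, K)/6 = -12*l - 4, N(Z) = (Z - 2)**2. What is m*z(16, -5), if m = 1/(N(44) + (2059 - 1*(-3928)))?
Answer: 1200/7751 ≈ 0.15482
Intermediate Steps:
N(Z) = (-2 + Z)**2
z(l, K) = 48 + 72*l (z(l, K) = 24 - 6*(-12*l - 4) = 24 - 6*(-4 - 12*l) = 24 + (24 + 72*l) = 48 + 72*l)
m = 1/7751 (m = 1/((-2 + 44)**2 + (2059 - 1*(-3928))) = 1/(42**2 + (2059 + 3928)) = 1/(1764 + 5987) = 1/7751 ≈ 0.00012902)
m*z(16, -5) = (48 + 72*16)/7751 = (48 + 1152)/7751 = (1/7751)*1200 = 1200/7751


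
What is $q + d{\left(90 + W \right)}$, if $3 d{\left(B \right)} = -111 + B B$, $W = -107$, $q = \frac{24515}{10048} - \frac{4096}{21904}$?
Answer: $\frac{2541482977}{41267136} \approx 61.586$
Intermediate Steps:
$q = \frac{30988747}{13755712}$ ($q = 24515 \cdot \frac{1}{10048} - \frac{256}{1369} = \frac{24515}{10048} - \frac{256}{1369} = \frac{30988747}{13755712} \approx 2.2528$)
$d{\left(B \right)} = -37 + \frac{B^{2}}{3}$ ($d{\left(B \right)} = \frac{-111 + B B}{3} = \frac{-111 + B^{2}}{3} = -37 + \frac{B^{2}}{3}$)
$q + d{\left(90 + W \right)} = \frac{30988747}{13755712} - \left(37 - \frac{\left(90 - 107\right)^{2}}{3}\right) = \frac{30988747}{13755712} - \left(37 - \frac{\left(-17\right)^{2}}{3}\right) = \frac{30988747}{13755712} + \left(-37 + \frac{1}{3} \cdot 289\right) = \frac{30988747}{13755712} + \left(-37 + \frac{289}{3}\right) = \frac{30988747}{13755712} + \frac{178}{3} = \frac{2541482977}{41267136}$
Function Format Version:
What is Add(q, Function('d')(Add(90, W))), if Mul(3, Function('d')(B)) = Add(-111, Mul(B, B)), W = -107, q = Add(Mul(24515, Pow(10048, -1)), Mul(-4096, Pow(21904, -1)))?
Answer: Rational(2541482977, 41267136) ≈ 61.586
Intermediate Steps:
q = Rational(30988747, 13755712) (q = Add(Mul(24515, Rational(1, 10048)), Mul(-4096, Rational(1, 21904))) = Add(Rational(24515, 10048), Rational(-256, 1369)) = Rational(30988747, 13755712) ≈ 2.2528)
Function('d')(B) = Add(-37, Mul(Rational(1, 3), Pow(B, 2))) (Function('d')(B) = Mul(Rational(1, 3), Add(-111, Mul(B, B))) = Mul(Rational(1, 3), Add(-111, Pow(B, 2))) = Add(-37, Mul(Rational(1, 3), Pow(B, 2))))
Add(q, Function('d')(Add(90, W))) = Add(Rational(30988747, 13755712), Add(-37, Mul(Rational(1, 3), Pow(Add(90, -107), 2)))) = Add(Rational(30988747, 13755712), Add(-37, Mul(Rational(1, 3), Pow(-17, 2)))) = Add(Rational(30988747, 13755712), Add(-37, Mul(Rational(1, 3), 289))) = Add(Rational(30988747, 13755712), Add(-37, Rational(289, 3))) = Add(Rational(30988747, 13755712), Rational(178, 3)) = Rational(2541482977, 41267136)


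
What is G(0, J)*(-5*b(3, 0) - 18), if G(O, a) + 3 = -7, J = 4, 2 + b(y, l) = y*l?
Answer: 80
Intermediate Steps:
b(y, l) = -2 + l*y (b(y, l) = -2 + y*l = -2 + l*y)
G(O, a) = -10 (G(O, a) = -3 - 7 = -10)
G(0, J)*(-5*b(3, 0) - 18) = -10*(-5*(-2 + 0*3) - 18) = -10*(-5*(-2 + 0) - 18) = -10*(-5*(-2) - 18) = -10*(10 - 18) = -10*(-8) = 80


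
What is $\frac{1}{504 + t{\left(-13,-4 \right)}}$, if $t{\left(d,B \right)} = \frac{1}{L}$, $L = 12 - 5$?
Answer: $\frac{7}{3529} \approx 0.0019836$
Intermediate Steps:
$L = 7$ ($L = 12 - 5 = 7$)
$t{\left(d,B \right)} = \frac{1}{7}$
$\frac{1}{504 + t{\left(-13,-4 \right)}} = \frac{1}{504 + \frac{1}{7}} = \frac{1}{\frac{3529}{7}} = \frac{7}{3529}$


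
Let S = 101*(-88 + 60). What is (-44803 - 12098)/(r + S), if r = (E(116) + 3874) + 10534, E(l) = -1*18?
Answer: -18967/3854 ≈ -4.9214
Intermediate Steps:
E(l) = -18
S = -2828 (S = 101*(-28) = -2828)
r = 14390 (r = (-18 + 3874) + 10534 = 3856 + 10534 = 14390)
(-44803 - 12098)/(r + S) = (-44803 - 12098)/(14390 - 2828) = -56901/11562 = -56901*1/11562 = -18967/3854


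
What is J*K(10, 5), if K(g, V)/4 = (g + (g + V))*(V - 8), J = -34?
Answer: 10200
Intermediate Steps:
K(g, V) = 4*(-8 + V)*(V + 2*g) (K(g, V) = 4*((g + (g + V))*(V - 8)) = 4*((g + (V + g))*(-8 + V)) = 4*((V + 2*g)*(-8 + V)) = 4*((-8 + V)*(V + 2*g)) = 4*(-8 + V)*(V + 2*g))
J*K(10, 5) = -34*(-64*10 - 32*5 + 4*5² + 8*5*10) = -34*(-640 - 160 + 4*25 + 400) = -34*(-640 - 160 + 100 + 400) = -34*(-300) = 10200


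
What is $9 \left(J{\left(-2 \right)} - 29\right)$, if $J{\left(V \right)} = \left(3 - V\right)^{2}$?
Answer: $-36$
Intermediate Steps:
$9 \left(J{\left(-2 \right)} - 29\right) = 9 \left(\left(-3 - 2\right)^{2} - 29\right) = 9 \left(\left(-5\right)^{2} - 29\right) = 9 \left(25 - 29\right) = 9 \left(-4\right) = -36$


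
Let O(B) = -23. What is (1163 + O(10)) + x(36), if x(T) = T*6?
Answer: 1356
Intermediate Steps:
x(T) = 6*T
(1163 + O(10)) + x(36) = (1163 - 23) + 6*36 = 1140 + 216 = 1356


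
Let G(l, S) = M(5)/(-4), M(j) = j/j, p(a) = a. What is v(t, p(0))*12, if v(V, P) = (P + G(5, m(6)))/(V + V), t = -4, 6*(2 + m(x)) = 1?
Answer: 3/8 ≈ 0.37500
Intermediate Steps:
M(j) = 1
m(x) = -11/6 (m(x) = -2 + (⅙)*1 = -2 + ⅙ = -11/6)
G(l, S) = -¼ (G(l, S) = 1/(-4) = 1*(-¼) = -¼)
v(V, P) = (-¼ + P)/(2*V) (v(V, P) = (P - ¼)/(V + V) = (-¼ + P)/((2*V)) = (-¼ + P)*(1/(2*V)) = (-¼ + P)/(2*V))
v(t, p(0))*12 = ((⅛)*(-1 + 4*0)/(-4))*12 = ((⅛)*(-¼)*(-1 + 0))*12 = ((⅛)*(-¼)*(-1))*12 = (1/32)*12 = 3/8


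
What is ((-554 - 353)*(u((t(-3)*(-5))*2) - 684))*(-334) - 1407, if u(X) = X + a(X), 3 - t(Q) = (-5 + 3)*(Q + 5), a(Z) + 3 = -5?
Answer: -230840163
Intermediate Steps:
a(Z) = -8 (a(Z) = -3 - 5 = -8)
t(Q) = 13 + 2*Q (t(Q) = 3 - (-5 + 3)*(Q + 5) = 3 - (-2)*(5 + Q) = 3 - (-10 - 2*Q) = 3 + (10 + 2*Q) = 13 + 2*Q)
u(X) = -8 + X (u(X) = X - 8 = -8 + X)
((-554 - 353)*(u((t(-3)*(-5))*2) - 684))*(-334) - 1407 = ((-554 - 353)*((-8 + ((13 + 2*(-3))*(-5))*2) - 684))*(-334) - 1407 = -907*((-8 + ((13 - 6)*(-5))*2) - 684)*(-334) - 1407 = -907*((-8 + (7*(-5))*2) - 684)*(-334) - 1407 = -907*((-8 - 35*2) - 684)*(-334) - 1407 = -907*((-8 - 70) - 684)*(-334) - 1407 = -907*(-78 - 684)*(-334) - 1407 = -907*(-762)*(-334) - 1407 = 691134*(-334) - 1407 = -230838756 - 1407 = -230840163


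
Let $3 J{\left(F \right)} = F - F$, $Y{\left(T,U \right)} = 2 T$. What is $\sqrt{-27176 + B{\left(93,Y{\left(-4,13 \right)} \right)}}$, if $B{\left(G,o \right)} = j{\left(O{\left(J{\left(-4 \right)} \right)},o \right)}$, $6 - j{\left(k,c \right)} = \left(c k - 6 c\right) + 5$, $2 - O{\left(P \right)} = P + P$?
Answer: $3 i \sqrt{3023} \approx 164.95 i$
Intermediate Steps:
$J{\left(F \right)} = 0$ ($J{\left(F \right)} = \frac{F - F}{3} = \frac{1}{3} \cdot 0 = 0$)
$O{\left(P \right)} = 2 - 2 P$ ($O{\left(P \right)} = 2 - \left(P + P\right) = 2 - 2 P$)
$j{\left(k,c \right)} = 1 + 6 c - c k$ ($j{\left(k,c \right)} = 6 - \left(\left(c k - 6 c\right) + 5\right) = 6 - \left(\left(- 6 c + c k\right) + 5\right) = 6 - \left(5 - 6 c + c k\right) = 1 + 6 c - c k$)
$B{\left(G,o \right)} = 1 + 4 o$ ($B{\left(G,o \right)} = 1 + 6 o - o \left(2 - 0\right) = 1 + 6 o - o \left(2 + 0\right) = 1 + 6 o - o 2 = 1 + 6 o - 2 o = 1 + 4 o$)
$\sqrt{-27176 + B{\left(93,Y{\left(-4,13 \right)} \right)}} = \sqrt{-27176 + \left(1 + 4 \cdot 2 \left(-4\right)\right)} = \sqrt{-27176 + \left(1 + 4 \left(-8\right)\right)} = \sqrt{-27176 + \left(1 - 32\right)} = \sqrt{-27176 - 31} = \sqrt{-27207} = 3 i \sqrt{3023}$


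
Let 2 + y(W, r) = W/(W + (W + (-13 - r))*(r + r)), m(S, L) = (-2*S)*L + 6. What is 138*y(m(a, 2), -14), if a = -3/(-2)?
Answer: -276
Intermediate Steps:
a = 3/2 (a = -3*(-½) = 3/2 ≈ 1.5000)
m(S, L) = 6 - 2*L*S (m(S, L) = -2*L*S + 6 = 6 - 2*L*S)
y(W, r) = -2 + W/(W + 2*r*(-13 + W - r)) (y(W, r) = -2 + W/(W + (W + (-13 - r))*(r + r)) = -2 + W/(W + (-13 + W - r)*(2*r)) = -2 + W/(W + 2*r*(-13 + W - r)))
138*y(m(a, 2), -14) = 138*((-(6 - 2*2*3/2) + 4*(-14)² + 52*(-14) - 4*(6 - 2*2*3/2)*(-14))/((6 - 2*2*3/2) - 26*(-14) - 2*(-14)² + 2*(6 - 2*2*3/2)*(-14))) = 138*((-(6 - 6) + 4*196 - 728 - 4*(6 - 6)*(-14))/((6 - 6) + 364 - 2*196 + 2*(6 - 6)*(-14))) = 138*((-1*0 + 784 - 728 - 4*0*(-14))/(0 + 364 - 392 + 2*0*(-14))) = 138*((0 + 784 - 728 + 0)/(0 + 364 - 392 + 0)) = 138*(56/(-28)) = 138*(-1/28*56) = 138*(-2) = -276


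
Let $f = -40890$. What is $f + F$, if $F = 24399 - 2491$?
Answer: $-18982$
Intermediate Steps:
$F = 21908$
$f + F = -40890 + 21908 = -18982$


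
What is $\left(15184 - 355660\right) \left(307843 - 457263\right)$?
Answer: $50873923920$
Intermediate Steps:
$\left(15184 - 355660\right) \left(307843 - 457263\right) = \left(-340476\right) \left(-149420\right) = 50873923920$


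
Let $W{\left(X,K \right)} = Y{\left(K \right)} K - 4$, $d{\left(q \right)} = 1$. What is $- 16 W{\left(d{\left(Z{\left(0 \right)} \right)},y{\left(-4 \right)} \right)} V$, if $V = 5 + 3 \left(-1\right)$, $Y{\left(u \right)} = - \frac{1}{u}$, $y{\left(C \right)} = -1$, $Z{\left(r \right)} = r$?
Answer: $160$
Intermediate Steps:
$W{\left(X,K \right)} = -5$ ($W{\left(X,K \right)} = - \frac{1}{K} K - 4 = -1 - 4 = -5$)
$V = 2$ ($V = 5 - 3 = 2$)
$- 16 W{\left(d{\left(Z{\left(0 \right)} \right)},y{\left(-4 \right)} \right)} V = \left(-16\right) \left(-5\right) 2 = 80 \cdot 2 = 160$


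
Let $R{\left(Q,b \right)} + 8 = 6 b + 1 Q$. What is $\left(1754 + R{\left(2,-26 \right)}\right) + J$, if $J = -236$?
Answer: $1356$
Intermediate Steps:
$R{\left(Q,b \right)} = -8 + Q + 6 b$ ($R{\left(Q,b \right)} = -8 + \left(6 b + 1 Q\right) = -8 + \left(6 b + Q\right) = -8 + \left(Q + 6 b\right) = -8 + Q + 6 b$)
$\left(1754 + R{\left(2,-26 \right)}\right) + J = \left(1754 + \left(-8 + 2 + 6 \left(-26\right)\right)\right) - 236 = \left(1754 - 162\right) - 236 = 1592 - 236 = 1356$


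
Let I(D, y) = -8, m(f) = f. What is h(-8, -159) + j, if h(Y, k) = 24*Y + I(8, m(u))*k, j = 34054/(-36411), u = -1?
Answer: 39289826/36411 ≈ 1079.1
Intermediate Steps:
j = -34054/36411 (j = 34054*(-1/36411) = -34054/36411 ≈ -0.93527)
h(Y, k) = -8*k + 24*Y (h(Y, k) = 24*Y - 8*k = -8*k + 24*Y)
h(-8, -159) + j = (-8*(-159) + 24*(-8)) - 34054/36411 = (1272 - 192) - 34054/36411 = 1080 - 34054/36411 = 39289826/36411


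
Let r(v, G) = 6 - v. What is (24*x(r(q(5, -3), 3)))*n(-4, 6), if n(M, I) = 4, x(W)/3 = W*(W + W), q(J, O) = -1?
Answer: 28224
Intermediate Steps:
x(W) = 6*W² (x(W) = 3*(W*(W + W)) = 3*(W*(2*W)) = 3*(2*W²) = 6*W²)
(24*x(r(q(5, -3), 3)))*n(-4, 6) = (24*(6*(6 - 1*(-1))²))*4 = (24*(6*(6 + 1)²))*4 = (24*(6*7²))*4 = (24*(6*49))*4 = (24*294)*4 = 7056*4 = 28224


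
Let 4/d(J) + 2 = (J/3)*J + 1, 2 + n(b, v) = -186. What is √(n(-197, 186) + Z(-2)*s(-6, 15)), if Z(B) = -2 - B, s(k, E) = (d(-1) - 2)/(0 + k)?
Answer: 2*I*√47 ≈ 13.711*I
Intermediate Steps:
n(b, v) = -188 (n(b, v) = -2 - 186 = -188)
d(J) = 4/(-1 + J²/3) (d(J) = 4/(-2 + ((J/3)*J + 1)) = 4/(-2 + (J²/3 + 1)) = 4/(-2 + (1 + J²/3)) = 4/(-1 + J²/3))
s(k, E) = -8/k (s(k, E) = (12/(-3 + (-1)²) - 2)/(0 + k) = (12/(-3 + 1) - 2)/k = (12/(-2) - 2)/k = (12*(-½) - 2)/k = (-6 - 2)/k = -8/k)
√(n(-197, 186) + Z(-2)*s(-6, 15)) = √(-188 + (-2 - 1*(-2))*(-8/(-6))) = √(-188 + (-2 + 2)*(-8*(-⅙))) = √(-188 + 0*(4/3)) = √(-188 + 0) = √(-188) = 2*I*√47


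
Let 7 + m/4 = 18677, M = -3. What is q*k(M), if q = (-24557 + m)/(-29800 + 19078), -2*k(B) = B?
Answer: -50123/7148 ≈ -7.0122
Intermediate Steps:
k(B) = -B/2
m = 74680 (m = -28 + 4*18677 = -28 + 74708 = 74680)
q = -50123/10722 (q = (-24557 + 74680)/(-29800 + 19078) = 50123/(-10722) = 50123*(-1/10722) = -50123/10722 ≈ -4.6748)
q*k(M) = -(-50123)*(-3)/21444 = -50123/10722*3/2 = -50123/7148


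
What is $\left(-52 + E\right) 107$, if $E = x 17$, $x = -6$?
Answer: $-16478$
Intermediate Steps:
$E = -102$ ($E = \left(-6\right) 17 = -102$)
$\left(-52 + E\right) 107 = \left(-52 - 102\right) 107 = \left(-154\right) 107 = -16478$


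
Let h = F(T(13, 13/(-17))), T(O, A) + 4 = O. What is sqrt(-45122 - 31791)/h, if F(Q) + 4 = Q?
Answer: I*sqrt(76913)/5 ≈ 55.466*I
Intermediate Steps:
T(O, A) = -4 + O
F(Q) = -4 + Q
h = 5 (h = -4 + (-4 + 13) = -4 + 9 = 5)
sqrt(-45122 - 31791)/h = sqrt(-45122 - 31791)/5 = sqrt(-76913)*(1/5) = (I*sqrt(76913))*(1/5) = I*sqrt(76913)/5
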